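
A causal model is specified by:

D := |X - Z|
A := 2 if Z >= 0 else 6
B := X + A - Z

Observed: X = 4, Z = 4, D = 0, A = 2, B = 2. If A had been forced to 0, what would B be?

Intervening sets A = 0 and removes its equation (A := 2 if Z >= 0 else 6).
B = X + A - Z  [with X=4, A=0, Z=4]  = 0

0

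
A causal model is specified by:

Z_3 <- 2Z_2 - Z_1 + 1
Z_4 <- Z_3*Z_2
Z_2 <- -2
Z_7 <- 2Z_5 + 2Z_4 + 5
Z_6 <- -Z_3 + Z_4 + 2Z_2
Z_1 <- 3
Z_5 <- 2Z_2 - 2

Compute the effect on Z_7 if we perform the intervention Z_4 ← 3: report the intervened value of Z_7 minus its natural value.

The intervention breaks the incoming arrows to Z_4: Z_4 <- Z_3*Z_2 no longer applies, and Z_4 = 3.
Z_5 = 2Z_2 - 2  [with Z_2=-2]  = -6
Z_7 = 2Z_5 + 2Z_4 + 5  [with Z_5=-6, Z_4=3]  = -1
Without intervention: Z_3 = 2Z_2 - Z_1 + 1  [with Z_2=-2, Z_1=3]  = -6; Z_4 = Z_3*Z_2  [with Z_3=-6, Z_2=-2]  = 12; Z_5 = 2Z_2 - 2  [with Z_2=-2]  = -6; Z_7 = 2Z_5 + 2Z_4 + 5  [with Z_5=-6, Z_4=12]  = 17.
Change = -1 − 17 = -18.

-18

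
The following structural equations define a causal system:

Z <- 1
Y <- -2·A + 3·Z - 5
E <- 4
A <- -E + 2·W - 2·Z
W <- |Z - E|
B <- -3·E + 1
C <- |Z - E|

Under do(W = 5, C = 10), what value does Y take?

-10

Setting W = 5, C = 10 by intervention discards those variables' equations.
A = -E + 2·W - 2·Z  [with E=4, W=5, Z=1]  = 4
Y = -2·A + 3·Z - 5  [with A=4, Z=1]  = -10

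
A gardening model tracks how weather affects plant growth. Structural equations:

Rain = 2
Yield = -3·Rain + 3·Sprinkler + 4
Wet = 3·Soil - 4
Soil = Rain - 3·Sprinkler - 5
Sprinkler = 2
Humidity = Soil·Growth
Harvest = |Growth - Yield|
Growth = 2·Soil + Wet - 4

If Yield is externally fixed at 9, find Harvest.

do(Yield=9) replaces the equation Yield = -3·Rain + 3·Sprinkler + 4 with the constant Yield = 9.
Soil = Rain - 3·Sprinkler - 5  [with Rain=2, Sprinkler=2]  = -9
Wet = 3·Soil - 4  [with Soil=-9]  = -31
Growth = 2·Soil + Wet - 4  [with Soil=-9, Wet=-31]  = -53
Harvest = |Growth - Yield|  [with Growth=-53, Yield=9]  = 62

62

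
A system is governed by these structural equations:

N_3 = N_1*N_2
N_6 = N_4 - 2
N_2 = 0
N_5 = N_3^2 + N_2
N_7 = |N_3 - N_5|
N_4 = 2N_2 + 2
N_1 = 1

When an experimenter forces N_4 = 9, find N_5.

Intervening sets N_4 = 9 and removes its equation (N_4 = 2N_2 + 2).
No directed path runs from N_4 to N_5, so N_5 keeps its natural value.
N_3 = N_1*N_2  [with N_1=1, N_2=0]  = 0
N_5 = N_3^2 + N_2  [with N_3=0, N_2=0]  = 0

0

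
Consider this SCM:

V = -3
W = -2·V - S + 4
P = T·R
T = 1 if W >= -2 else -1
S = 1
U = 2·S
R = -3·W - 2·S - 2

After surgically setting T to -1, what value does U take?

2

Under do(T=-1), the mechanism T = 1 if W >= -2 else -1 is discarded; T is fixed at -1.
Since U is not a descendant of the intervened variable, it is unaffected.
U = 2·S  [with S=1]  = 2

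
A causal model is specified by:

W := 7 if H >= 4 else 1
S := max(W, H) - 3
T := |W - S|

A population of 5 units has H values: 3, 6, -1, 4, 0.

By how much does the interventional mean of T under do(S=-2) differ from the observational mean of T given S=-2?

do(S=-2) breaks S's dependence on H. With S=-2 fixed, T across the units is 3, 9, 3, 9, 3, mean 5.4.
Observing S=-2 restricts to units where S's equation naturally yields -2: H ∈ {-1, 0}. In that subpopulation T = 3, 3, mean 3.
Difference = 5.4 − 3 = 2.4.

2.4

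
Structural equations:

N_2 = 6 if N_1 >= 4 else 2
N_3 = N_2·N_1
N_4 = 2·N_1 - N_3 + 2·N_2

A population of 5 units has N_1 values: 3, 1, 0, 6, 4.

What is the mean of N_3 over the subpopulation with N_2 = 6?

Observing N_2=6 restricts to units where N_2's equation naturally yields 6: N_1 ∈ {6, 4}. In that subpopulation N_3 = 36, 24, mean 30.

30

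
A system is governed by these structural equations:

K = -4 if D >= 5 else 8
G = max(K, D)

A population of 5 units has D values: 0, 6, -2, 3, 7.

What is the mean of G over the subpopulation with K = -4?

Conditioning on K=-4 selects the 2 unit(s) with D ∈ {6, 7}. Their G values: 6, 7. Mean = 6.5.

6.5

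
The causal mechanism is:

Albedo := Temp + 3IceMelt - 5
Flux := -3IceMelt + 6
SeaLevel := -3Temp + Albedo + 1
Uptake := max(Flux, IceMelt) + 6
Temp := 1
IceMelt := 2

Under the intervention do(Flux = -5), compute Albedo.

do(Flux=-5) replaces the equation Flux := -3IceMelt + 6 with the constant Flux = -5.
Albedo is not downstream of the intervention, so its value is determined by the original equations.
Albedo = Temp + 3IceMelt - 5  [with Temp=1, IceMelt=2]  = 2

2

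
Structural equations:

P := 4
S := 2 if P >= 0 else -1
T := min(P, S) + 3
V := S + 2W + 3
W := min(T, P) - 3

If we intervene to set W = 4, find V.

13

Intervening sets W = 4 and removes its equation (W := min(T, P) - 3).
S = 2 if P >= 0 else -1  [with P=4]  = 2
V = S + 2W + 3  [with S=2, W=4]  = 13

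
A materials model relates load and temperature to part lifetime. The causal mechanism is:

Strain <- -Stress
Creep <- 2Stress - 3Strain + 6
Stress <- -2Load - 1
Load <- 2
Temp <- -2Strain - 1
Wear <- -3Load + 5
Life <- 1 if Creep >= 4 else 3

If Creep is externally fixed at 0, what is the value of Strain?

do(Creep=0) replaces the equation Creep <- 2Stress - 3Strain + 6 with the constant Creep = 0.
Strain is not downstream of the intervention, so its value is determined by the original equations.
Stress = -2Load - 1  [with Load=2]  = -5
Strain = -Stress  [with Stress=-5]  = 5

5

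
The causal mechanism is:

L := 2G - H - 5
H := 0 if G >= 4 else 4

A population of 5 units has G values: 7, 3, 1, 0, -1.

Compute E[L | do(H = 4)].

-5

do(H=4) breaks H's dependence on G. With H=4 fixed, L across the units is 5, -3, -7, -9, -11, mean -5.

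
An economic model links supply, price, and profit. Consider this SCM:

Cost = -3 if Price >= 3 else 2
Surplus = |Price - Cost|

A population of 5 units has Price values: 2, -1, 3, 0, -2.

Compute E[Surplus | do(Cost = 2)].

2

Every unit gets Cost=2 under the intervention. Surplus values become 0, 3, 1, 2, 4; E[Surplus|do(Cost=2)] = 2.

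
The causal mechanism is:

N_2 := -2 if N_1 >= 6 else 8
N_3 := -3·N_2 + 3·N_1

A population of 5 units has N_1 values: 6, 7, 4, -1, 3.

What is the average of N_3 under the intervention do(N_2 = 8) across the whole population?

The intervention sets N_2=8 in all 5 units regardless of N_1. Recomputing N_3 per unit gives -6, -3, -12, -27, -15; average -12.6.

-12.6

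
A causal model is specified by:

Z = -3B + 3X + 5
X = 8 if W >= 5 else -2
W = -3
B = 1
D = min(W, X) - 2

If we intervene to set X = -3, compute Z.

-7

do(X=-3) replaces the equation X = 8 if W >= 5 else -2 with the constant X = -3.
Z = -3B + 3X + 5  [with B=1, X=-3]  = -7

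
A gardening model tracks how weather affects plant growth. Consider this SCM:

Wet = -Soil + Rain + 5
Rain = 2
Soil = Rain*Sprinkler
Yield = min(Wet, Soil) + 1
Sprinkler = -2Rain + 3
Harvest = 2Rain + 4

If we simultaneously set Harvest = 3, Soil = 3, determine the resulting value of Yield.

Under do(Harvest = 3, Soil = 3), each intervened variable's structural equation is replaced by its fixed value.
Wet = -Soil + Rain + 5  [with Soil=3, Rain=2]  = 4
Yield = min(Wet, Soil) + 1  [with Wet=4, Soil=3]  = 4

4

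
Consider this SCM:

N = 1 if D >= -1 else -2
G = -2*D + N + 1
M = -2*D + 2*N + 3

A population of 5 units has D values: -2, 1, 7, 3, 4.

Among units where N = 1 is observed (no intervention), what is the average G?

E[G|N=1] averages over only the 4 units with N=1 (D = 1, 7, 3, 4): G = 0, -12, -4, -6, mean -5.5.

-5.5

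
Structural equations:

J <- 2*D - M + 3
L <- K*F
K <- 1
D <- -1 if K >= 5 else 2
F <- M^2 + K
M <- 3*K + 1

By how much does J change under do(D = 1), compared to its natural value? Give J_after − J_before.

Under do(D=1), the mechanism D <- -1 if K >= 5 else 2 is discarded; D is fixed at 1.
M = 3*K + 1  [with K=1]  = 4
J = 2*D - M + 3  [with D=1, M=4]  = 1
Without intervention: D = -1 if K >= 5 else 2  [with K=1]  = 2; M = 3*K + 1  [with K=1]  = 4; J = 2*D - M + 3  [with D=2, M=4]  = 3.
Change = 1 − 3 = -2.

-2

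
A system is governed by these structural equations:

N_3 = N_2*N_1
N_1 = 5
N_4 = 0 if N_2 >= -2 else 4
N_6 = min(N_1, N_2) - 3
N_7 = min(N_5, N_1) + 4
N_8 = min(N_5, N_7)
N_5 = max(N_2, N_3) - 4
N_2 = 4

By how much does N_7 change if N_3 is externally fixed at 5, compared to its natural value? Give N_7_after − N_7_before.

-4

The intervention breaks the incoming arrows to N_3: N_3 = N_2*N_1 no longer applies, and N_3 = 5.
N_5 = max(N_2, N_3) - 4  [with N_2=4, N_3=5]  = 1
N_7 = min(N_5, N_1) + 4  [with N_5=1, N_1=5]  = 5
Without intervention: N_3 = N_2*N_1  [with N_2=4, N_1=5]  = 20; N_5 = max(N_2, N_3) - 4  [with N_2=4, N_3=20]  = 16; N_7 = min(N_5, N_1) + 4  [with N_5=16, N_1=5]  = 9.
Change = 5 − 9 = -4.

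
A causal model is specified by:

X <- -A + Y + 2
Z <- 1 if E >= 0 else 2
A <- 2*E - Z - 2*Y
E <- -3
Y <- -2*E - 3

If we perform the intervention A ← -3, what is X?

8

Intervening sets A = -3 and removes its equation (A <- 2*E - Z - 2*Y).
Y = -2*E - 3  [with E=-3]  = 3
X = -A + Y + 2  [with A=-3, Y=3]  = 8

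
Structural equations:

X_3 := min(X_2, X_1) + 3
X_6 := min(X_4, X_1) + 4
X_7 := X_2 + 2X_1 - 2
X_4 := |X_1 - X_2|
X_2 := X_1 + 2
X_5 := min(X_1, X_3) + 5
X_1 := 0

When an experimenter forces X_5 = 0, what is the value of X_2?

2

Under do(X_5=0), the mechanism X_5 := min(X_1, X_3) + 5 is discarded; X_5 is fixed at 0.
No directed path runs from X_5 to X_2, so X_2 keeps its natural value.
X_2 = X_1 + 2  [with X_1=0]  = 2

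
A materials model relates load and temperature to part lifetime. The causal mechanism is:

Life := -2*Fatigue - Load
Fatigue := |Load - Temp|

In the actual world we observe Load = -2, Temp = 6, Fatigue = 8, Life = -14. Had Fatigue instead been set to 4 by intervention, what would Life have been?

-6

The intervention breaks the incoming arrows to Fatigue: Fatigue := |Load - Temp| no longer applies, and Fatigue = 4.
Life = -2*Fatigue - Load  [with Fatigue=4, Load=-2]  = -6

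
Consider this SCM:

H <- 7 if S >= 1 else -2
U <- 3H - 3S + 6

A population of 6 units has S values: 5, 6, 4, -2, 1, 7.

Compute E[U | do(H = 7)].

16.5

Under do(H=7), H's equation is replaced by H=7 for every unit. Per-unit U: 12, 9, 15, 33, 24, 6. Mean = 16.5.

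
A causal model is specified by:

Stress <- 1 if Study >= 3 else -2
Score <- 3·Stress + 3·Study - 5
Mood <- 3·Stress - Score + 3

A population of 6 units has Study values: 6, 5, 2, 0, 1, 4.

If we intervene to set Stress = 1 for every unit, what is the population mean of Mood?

do(Stress=1) breaks Stress's dependence on Study. With Stress=1 fixed, Mood across the units is -10, -7, 2, 8, 5, -4, mean -1.

-1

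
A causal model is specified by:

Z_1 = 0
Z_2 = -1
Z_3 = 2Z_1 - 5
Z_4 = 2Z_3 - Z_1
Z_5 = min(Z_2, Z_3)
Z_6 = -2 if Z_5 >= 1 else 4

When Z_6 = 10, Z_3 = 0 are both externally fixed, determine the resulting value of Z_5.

-1

Under do(Z_6 = 10, Z_3 = 0), each intervened variable's structural equation is replaced by its fixed value.
Z_5 = min(Z_2, Z_3)  [with Z_2=-1, Z_3=0]  = -1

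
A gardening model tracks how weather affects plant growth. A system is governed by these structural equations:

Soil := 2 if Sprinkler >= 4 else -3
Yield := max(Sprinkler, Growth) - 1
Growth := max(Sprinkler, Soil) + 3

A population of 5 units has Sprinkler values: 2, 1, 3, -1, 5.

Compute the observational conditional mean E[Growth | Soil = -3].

E[Growth|Soil=-3] averages over only the 4 units with Soil=-3 (Sprinkler = 2, 1, 3, -1): Growth = 5, 4, 6, 2, mean 4.25.

4.25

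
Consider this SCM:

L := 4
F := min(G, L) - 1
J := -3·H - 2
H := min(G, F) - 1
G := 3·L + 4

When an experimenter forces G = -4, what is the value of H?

-6

Under do(G=-4), the mechanism G := 3·L + 4 is discarded; G is fixed at -4.
F = min(G, L) - 1  [with G=-4, L=4]  = -5
H = min(G, F) - 1  [with G=-4, F=-5]  = -6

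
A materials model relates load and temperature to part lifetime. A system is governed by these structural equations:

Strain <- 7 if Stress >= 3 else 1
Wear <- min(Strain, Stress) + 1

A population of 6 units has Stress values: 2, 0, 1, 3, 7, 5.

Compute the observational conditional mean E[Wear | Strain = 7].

Conditioning on Strain=7 selects the 3 unit(s) with Stress ∈ {3, 7, 5}. Their Wear values: 4, 8, 6. Mean = 6.

6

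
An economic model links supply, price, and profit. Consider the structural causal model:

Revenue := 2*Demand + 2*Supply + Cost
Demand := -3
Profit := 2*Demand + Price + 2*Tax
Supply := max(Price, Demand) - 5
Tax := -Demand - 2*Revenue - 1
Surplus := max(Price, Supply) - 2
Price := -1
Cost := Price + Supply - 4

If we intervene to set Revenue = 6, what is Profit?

Under do(Revenue=6), the mechanism Revenue := 2*Demand + 2*Supply + Cost is discarded; Revenue is fixed at 6.
Tax = -Demand - 2*Revenue - 1  [with Demand=-3, Revenue=6]  = -10
Profit = 2*Demand + Price + 2*Tax  [with Demand=-3, Price=-1, Tax=-10]  = -27

-27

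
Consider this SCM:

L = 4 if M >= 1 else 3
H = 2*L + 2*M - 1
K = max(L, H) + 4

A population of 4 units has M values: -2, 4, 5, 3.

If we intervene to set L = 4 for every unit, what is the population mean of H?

Under do(L=4), L's equation is replaced by L=4 for every unit. Per-unit H: 3, 15, 17, 13. Mean = 12.

12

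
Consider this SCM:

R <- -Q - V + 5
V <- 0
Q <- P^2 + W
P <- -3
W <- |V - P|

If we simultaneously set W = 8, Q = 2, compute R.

3

Setting W = 8, Q = 2 by intervention discards those variables' equations.
R = -Q - V + 5  [with Q=2, V=0]  = 3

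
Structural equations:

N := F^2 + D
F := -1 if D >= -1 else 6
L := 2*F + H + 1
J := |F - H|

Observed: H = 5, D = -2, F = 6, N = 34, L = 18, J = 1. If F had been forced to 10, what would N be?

98

The intervention breaks the incoming arrows to F: F := -1 if D >= -1 else 6 no longer applies, and F = 10.
N = F^2 + D  [with F=10, D=-2]  = 98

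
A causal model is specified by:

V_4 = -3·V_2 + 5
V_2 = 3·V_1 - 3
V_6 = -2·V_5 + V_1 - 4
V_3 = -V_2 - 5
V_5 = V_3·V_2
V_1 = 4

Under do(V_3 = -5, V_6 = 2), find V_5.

The joint intervention fixes V_3 = -5, V_6 = 2, removing each variable's own equation.
V_2 = 3·V_1 - 3  [with V_1=4]  = 9
V_5 = V_3·V_2  [with V_3=-5, V_2=9]  = -45

-45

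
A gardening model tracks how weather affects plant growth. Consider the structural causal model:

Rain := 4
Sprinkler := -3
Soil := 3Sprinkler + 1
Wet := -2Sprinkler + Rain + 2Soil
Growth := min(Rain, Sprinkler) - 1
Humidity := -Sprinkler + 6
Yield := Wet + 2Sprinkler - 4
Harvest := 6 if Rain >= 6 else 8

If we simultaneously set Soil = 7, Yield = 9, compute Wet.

24

The joint intervention fixes Soil = 7, Yield = 9, removing each variable's own equation.
Wet = -2Sprinkler + Rain + 2Soil  [with Sprinkler=-3, Rain=4, Soil=7]  = 24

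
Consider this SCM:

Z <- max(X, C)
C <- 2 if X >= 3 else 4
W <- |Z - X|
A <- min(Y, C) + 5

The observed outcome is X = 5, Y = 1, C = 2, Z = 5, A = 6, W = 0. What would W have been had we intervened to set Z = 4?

1

Under do(Z=4), the mechanism Z <- max(X, C) is discarded; Z is fixed at 4.
W = |Z - X|  [with Z=4, X=5]  = 1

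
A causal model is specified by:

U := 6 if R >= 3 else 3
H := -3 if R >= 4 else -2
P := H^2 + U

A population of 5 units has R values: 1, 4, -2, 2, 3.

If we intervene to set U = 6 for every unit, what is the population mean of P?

11

do(U=6) breaks U's dependence on R. With U=6 fixed, P across the units is 10, 15, 10, 10, 10, mean 11.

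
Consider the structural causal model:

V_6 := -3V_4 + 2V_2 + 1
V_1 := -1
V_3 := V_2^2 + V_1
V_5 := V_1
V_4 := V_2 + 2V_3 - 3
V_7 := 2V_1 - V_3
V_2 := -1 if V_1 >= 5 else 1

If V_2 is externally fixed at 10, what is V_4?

Under do(V_2=10), the mechanism V_2 := -1 if V_1 >= 5 else 1 is discarded; V_2 is fixed at 10.
V_3 = V_2^2 + V_1  [with V_2=10, V_1=-1]  = 99
V_4 = V_2 + 2V_3 - 3  [with V_2=10, V_3=99]  = 205

205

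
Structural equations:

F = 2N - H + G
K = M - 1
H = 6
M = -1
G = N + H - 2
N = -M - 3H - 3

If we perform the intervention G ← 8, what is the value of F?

Under do(G=8), the mechanism G = N + H - 2 is discarded; G is fixed at 8.
N = -M - 3H - 3  [with M=-1, H=6]  = -20
F = 2N - H + G  [with N=-20, H=6, G=8]  = -38

-38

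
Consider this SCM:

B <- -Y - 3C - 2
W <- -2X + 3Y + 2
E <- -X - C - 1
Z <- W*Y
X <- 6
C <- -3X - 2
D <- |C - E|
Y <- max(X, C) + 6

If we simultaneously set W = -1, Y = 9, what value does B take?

49

The joint intervention fixes W = -1, Y = 9, removing each variable's own equation.
C = -3X - 2  [with X=6]  = -20
B = -Y - 3C - 2  [with Y=9, C=-20]  = 49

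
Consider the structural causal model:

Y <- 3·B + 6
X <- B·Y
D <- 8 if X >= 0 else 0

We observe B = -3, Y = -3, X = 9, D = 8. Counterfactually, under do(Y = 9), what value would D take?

Under do(Y=9), the mechanism Y <- 3·B + 6 is discarded; Y is fixed at 9.
X = B·Y  [with B=-3, Y=9]  = -27
D = 8 if X >= 0 else 0  [with X=-27]  = 0

0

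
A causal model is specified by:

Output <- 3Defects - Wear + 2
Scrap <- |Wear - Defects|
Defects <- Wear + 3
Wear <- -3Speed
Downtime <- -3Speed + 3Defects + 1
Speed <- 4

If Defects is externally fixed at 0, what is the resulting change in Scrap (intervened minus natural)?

The intervention breaks the incoming arrows to Defects: Defects <- Wear + 3 no longer applies, and Defects = 0.
Wear = -3Speed  [with Speed=4]  = -12
Scrap = |Wear - Defects|  [with Wear=-12, Defects=0]  = 12
Without intervention: Wear = -3Speed  [with Speed=4]  = -12; Defects = Wear + 3  [with Wear=-12]  = -9; Scrap = |Wear - Defects|  [with Wear=-12, Defects=-9]  = 3.
Change = 12 − 3 = 9.

9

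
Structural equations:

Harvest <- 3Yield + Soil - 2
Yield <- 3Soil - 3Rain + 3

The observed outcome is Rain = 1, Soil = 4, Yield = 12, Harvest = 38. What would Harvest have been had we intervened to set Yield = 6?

20

The intervention breaks the incoming arrows to Yield: Yield <- 3Soil - 3Rain + 3 no longer applies, and Yield = 6.
Harvest = 3Yield + Soil - 2  [with Yield=6, Soil=4]  = 20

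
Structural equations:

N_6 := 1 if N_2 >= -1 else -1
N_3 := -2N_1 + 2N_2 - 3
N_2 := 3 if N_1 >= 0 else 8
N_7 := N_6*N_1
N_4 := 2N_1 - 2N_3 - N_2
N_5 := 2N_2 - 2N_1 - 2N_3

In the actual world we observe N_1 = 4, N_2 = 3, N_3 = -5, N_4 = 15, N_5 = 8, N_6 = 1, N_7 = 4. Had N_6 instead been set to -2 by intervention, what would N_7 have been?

-8

Intervening sets N_6 = -2 and removes its equation (N_6 := 1 if N_2 >= -1 else -1).
N_7 = N_6*N_1  [with N_6=-2, N_1=4]  = -8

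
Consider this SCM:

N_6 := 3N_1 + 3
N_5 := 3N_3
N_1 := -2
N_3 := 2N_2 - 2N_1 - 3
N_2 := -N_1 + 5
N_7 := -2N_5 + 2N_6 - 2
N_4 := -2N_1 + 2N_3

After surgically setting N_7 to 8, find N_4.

Under do(N_7=8), the mechanism N_7 := -2N_5 + 2N_6 - 2 is discarded; N_7 is fixed at 8.
Since N_4 is not a descendant of the intervened variable, it is unaffected.
N_2 = -N_1 + 5  [with N_1=-2]  = 7
N_3 = 2N_2 - 2N_1 - 3  [with N_2=7, N_1=-2]  = 15
N_4 = -2N_1 + 2N_3  [with N_1=-2, N_3=15]  = 34

34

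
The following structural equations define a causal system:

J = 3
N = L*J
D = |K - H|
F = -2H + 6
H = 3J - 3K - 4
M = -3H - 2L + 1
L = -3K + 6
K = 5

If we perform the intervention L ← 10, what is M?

The intervention breaks the incoming arrows to L: L = -3K + 6 no longer applies, and L = 10.
H = 3J - 3K - 4  [with J=3, K=5]  = -10
M = -3H - 2L + 1  [with H=-10, L=10]  = 11

11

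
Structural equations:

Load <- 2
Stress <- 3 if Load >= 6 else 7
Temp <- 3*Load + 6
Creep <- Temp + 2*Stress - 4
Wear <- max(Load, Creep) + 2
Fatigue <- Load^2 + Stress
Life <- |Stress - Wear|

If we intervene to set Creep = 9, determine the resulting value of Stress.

The intervention breaks the incoming arrows to Creep: Creep <- Temp + 2*Stress - 4 no longer applies, and Creep = 9.
Since Stress is not a descendant of the intervened variable, it is unaffected.
Stress = 3 if Load >= 6 else 7  [with Load=2]  = 7

7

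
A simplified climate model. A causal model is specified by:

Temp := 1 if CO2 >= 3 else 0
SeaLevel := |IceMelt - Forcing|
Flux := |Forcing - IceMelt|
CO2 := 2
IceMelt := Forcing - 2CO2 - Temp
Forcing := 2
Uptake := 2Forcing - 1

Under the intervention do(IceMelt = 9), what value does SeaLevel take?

Intervening sets IceMelt = 9 and removes its equation (IceMelt := Forcing - 2CO2 - Temp).
SeaLevel = |IceMelt - Forcing|  [with IceMelt=9, Forcing=2]  = 7

7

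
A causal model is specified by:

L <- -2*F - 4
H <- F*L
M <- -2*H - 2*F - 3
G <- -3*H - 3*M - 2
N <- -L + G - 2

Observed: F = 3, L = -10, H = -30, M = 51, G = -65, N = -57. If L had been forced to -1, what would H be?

-3

The intervention breaks the incoming arrows to L: L <- -2*F - 4 no longer applies, and L = -1.
H = F*L  [with F=3, L=-1]  = -3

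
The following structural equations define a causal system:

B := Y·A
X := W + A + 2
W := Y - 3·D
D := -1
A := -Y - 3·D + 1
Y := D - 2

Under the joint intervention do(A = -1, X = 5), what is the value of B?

The joint intervention fixes A = -1, X = 5, removing each variable's own equation.
Y = D - 2  [with D=-1]  = -3
B = Y·A  [with Y=-3, A=-1]  = 3

3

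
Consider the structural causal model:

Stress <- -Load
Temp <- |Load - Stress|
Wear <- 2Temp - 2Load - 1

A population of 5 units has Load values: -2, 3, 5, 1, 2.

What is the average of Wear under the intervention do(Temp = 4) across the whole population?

3.4

do(Temp=4) breaks Temp's dependence on Load. With Temp=4 fixed, Wear across the units is 11, 1, -3, 5, 3, mean 3.4.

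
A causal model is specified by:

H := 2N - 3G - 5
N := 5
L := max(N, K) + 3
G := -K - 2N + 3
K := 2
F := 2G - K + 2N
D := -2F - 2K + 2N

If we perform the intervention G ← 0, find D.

-10

The intervention breaks the incoming arrows to G: G := -K - 2N + 3 no longer applies, and G = 0.
F = 2G - K + 2N  [with G=0, K=2, N=5]  = 8
D = -2F - 2K + 2N  [with F=8, K=2, N=5]  = -10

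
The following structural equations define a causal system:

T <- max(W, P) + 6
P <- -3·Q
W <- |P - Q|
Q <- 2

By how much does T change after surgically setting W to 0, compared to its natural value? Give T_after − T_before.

The intervention breaks the incoming arrows to W: W <- |P - Q| no longer applies, and W = 0.
P = -3·Q  [with Q=2]  = -6
T = max(W, P) + 6  [with W=0, P=-6]  = 6
Without intervention: P = -3·Q  [with Q=2]  = -6; W = |P - Q|  [with P=-6, Q=2]  = 8; T = max(W, P) + 6  [with W=8, P=-6]  = 14.
Change = 6 − 14 = -8.

-8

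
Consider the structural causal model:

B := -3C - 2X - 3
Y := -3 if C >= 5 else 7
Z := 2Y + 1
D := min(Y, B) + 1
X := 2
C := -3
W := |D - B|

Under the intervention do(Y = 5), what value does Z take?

The intervention breaks the incoming arrows to Y: Y := -3 if C >= 5 else 7 no longer applies, and Y = 5.
Z = 2Y + 1  [with Y=5]  = 11

11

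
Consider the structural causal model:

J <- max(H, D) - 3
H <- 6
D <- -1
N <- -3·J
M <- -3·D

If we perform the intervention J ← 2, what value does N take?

-6

Intervening sets J = 2 and removes its equation (J <- max(H, D) - 3).
N = -3·J  [with J=2]  = -6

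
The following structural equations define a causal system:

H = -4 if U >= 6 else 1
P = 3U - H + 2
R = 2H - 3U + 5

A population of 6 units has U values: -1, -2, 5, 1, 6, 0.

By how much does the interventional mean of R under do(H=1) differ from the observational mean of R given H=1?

-2.7

Under do(H=1), H's equation is replaced by H=1 for every unit. Per-unit R: 10, 13, -8, 4, -11, 7. Mean = 2.5.
Conditioning on H=1 selects the 5 unit(s) with U ∈ {-1, -2, 5, 1, 0}. Their R values: 10, 13, -8, 4, 7. Mean = 5.2.
Difference = 2.5 − 5.2 = -2.7.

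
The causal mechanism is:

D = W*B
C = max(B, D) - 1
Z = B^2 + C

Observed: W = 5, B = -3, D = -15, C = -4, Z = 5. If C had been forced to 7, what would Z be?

16

Intervening sets C = 7 and removes its equation (C = max(B, D) - 1).
Z = B^2 + C  [with B=-3, C=7]  = 16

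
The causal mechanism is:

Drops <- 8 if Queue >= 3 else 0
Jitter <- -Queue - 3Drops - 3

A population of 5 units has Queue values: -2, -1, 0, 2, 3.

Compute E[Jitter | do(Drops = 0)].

-3.4

do(Drops=0) breaks Drops's dependence on Queue. With Drops=0 fixed, Jitter across the units is -1, -2, -3, -5, -6, mean -3.4.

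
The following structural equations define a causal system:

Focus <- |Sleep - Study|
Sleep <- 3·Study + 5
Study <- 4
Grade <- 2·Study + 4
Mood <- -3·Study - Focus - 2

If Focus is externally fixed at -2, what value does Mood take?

-12

The intervention breaks the incoming arrows to Focus: Focus <- |Sleep - Study| no longer applies, and Focus = -2.
Mood = -3·Study - Focus - 2  [with Study=4, Focus=-2]  = -12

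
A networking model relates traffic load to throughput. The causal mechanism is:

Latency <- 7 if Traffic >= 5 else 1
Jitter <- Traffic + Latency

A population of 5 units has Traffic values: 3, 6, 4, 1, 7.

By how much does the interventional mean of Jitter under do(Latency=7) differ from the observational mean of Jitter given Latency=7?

do(Latency=7) breaks Latency's dependence on Traffic. With Latency=7 fixed, Jitter across the units is 10, 13, 11, 8, 14, mean 11.2.
Conditioning on Latency=7 selects the 2 unit(s) with Traffic ∈ {6, 7}. Their Jitter values: 13, 14. Mean = 13.5.
Difference = 11.2 − 13.5 = -2.3.

-2.3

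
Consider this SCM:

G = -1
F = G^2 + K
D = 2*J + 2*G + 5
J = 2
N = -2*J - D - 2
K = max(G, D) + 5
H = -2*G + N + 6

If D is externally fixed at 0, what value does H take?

2

The intervention breaks the incoming arrows to D: D = 2*J + 2*G + 5 no longer applies, and D = 0.
N = -2*J - D - 2  [with J=2, D=0]  = -6
H = -2*G + N + 6  [with G=-1, N=-6]  = 2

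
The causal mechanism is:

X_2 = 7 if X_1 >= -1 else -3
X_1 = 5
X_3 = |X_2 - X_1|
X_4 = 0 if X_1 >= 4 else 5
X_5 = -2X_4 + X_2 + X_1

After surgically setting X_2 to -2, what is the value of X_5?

3

do(X_2=-2) replaces the equation X_2 = 7 if X_1 >= -1 else -3 with the constant X_2 = -2.
X_4 = 0 if X_1 >= 4 else 5  [with X_1=5]  = 0
X_5 = -2X_4 + X_2 + X_1  [with X_4=0, X_2=-2, X_1=5]  = 3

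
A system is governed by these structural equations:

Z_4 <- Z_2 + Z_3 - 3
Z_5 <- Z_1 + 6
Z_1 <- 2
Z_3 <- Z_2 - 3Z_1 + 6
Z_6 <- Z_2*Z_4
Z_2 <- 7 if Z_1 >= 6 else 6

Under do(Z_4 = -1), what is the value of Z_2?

The intervention breaks the incoming arrows to Z_4: Z_4 <- Z_2 + Z_3 - 3 no longer applies, and Z_4 = -1.
Since Z_2 is not a descendant of the intervened variable, it is unaffected.
Z_2 = 7 if Z_1 >= 6 else 6  [with Z_1=2]  = 6

6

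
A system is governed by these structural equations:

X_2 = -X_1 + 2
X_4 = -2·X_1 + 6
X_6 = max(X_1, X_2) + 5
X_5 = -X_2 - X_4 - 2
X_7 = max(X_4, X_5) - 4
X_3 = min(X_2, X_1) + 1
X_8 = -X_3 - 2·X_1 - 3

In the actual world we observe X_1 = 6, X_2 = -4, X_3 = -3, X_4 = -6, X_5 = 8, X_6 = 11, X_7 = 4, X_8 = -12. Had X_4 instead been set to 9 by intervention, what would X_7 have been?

5

The intervention breaks the incoming arrows to X_4: X_4 = -2·X_1 + 6 no longer applies, and X_4 = 9.
X_2 = -X_1 + 2  [with X_1=6]  = -4
X_5 = -X_2 - X_4 - 2  [with X_2=-4, X_4=9]  = -7
X_7 = max(X_4, X_5) - 4  [with X_4=9, X_5=-7]  = 5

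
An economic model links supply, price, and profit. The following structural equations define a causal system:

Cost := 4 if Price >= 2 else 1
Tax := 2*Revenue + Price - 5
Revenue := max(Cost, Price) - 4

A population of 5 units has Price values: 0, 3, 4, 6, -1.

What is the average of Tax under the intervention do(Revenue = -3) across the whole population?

Under do(Revenue=-3), Revenue's equation is replaced by Revenue=-3 for every unit. Per-unit Tax: -11, -8, -7, -5, -12. Mean = -8.6.

-8.6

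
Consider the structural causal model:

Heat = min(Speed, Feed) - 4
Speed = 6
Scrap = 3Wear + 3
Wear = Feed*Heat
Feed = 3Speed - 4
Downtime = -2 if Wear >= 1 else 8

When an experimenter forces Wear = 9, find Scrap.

30

Intervening sets Wear = 9 and removes its equation (Wear = Feed*Heat).
Scrap = 3Wear + 3  [with Wear=9]  = 30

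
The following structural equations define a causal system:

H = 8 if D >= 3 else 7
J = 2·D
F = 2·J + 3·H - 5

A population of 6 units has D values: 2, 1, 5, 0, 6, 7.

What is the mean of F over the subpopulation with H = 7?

20

Observing H=7 restricts to units where H's equation naturally yields 7: D ∈ {2, 1, 0}. In that subpopulation F = 24, 20, 16, mean 20.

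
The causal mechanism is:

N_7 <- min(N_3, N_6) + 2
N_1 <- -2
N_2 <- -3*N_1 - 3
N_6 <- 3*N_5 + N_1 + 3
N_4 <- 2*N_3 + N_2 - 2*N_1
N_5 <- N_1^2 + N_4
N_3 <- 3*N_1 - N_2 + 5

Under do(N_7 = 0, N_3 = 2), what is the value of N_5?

15

Under do(N_7 = 0, N_3 = 2), each intervened variable's structural equation is replaced by its fixed value.
N_2 = -3*N_1 - 3  [with N_1=-2]  = 3
N_4 = 2*N_3 + N_2 - 2*N_1  [with N_3=2, N_2=3, N_1=-2]  = 11
N_5 = N_1^2 + N_4  [with N_1=-2, N_4=11]  = 15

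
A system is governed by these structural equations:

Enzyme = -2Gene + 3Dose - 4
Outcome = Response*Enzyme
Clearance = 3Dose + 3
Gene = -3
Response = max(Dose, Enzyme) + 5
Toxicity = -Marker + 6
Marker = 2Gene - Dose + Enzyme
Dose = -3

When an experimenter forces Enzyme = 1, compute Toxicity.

The intervention breaks the incoming arrows to Enzyme: Enzyme = -2Gene + 3Dose - 4 no longer applies, and Enzyme = 1.
Marker = 2Gene - Dose + Enzyme  [with Gene=-3, Dose=-3, Enzyme=1]  = -2
Toxicity = -Marker + 6  [with Marker=-2]  = 8

8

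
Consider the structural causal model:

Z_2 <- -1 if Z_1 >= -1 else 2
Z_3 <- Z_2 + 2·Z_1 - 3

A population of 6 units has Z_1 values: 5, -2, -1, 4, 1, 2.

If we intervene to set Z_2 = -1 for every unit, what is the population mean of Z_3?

do(Z_2=-1) breaks Z_2's dependence on Z_1. With Z_2=-1 fixed, Z_3 across the units is 6, -8, -6, 4, -2, 0, mean -1.

-1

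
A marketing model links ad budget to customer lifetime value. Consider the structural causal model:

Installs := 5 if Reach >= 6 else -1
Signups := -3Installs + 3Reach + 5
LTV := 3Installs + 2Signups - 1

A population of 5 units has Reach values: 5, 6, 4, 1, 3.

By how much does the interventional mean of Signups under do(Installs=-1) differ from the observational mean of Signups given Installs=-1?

Every unit gets Installs=-1 under the intervention. Signups values become 23, 26, 20, 11, 17; E[Signups|do(Installs=-1)] = 19.4.
Observing Installs=-1 restricts to units where Installs's equation naturally yields -1: Reach ∈ {5, 4, 1, 3}. In that subpopulation Signups = 23, 20, 11, 17, mean 17.75.
Difference = 19.4 − 17.75 = 1.65.

1.65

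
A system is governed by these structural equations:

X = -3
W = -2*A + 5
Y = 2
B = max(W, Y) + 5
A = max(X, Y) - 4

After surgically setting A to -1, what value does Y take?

2

Under do(A=-1), the mechanism A = max(X, Y) - 4 is discarded; A is fixed at -1.
Since Y is not a descendant of the intervened variable, it is unaffected.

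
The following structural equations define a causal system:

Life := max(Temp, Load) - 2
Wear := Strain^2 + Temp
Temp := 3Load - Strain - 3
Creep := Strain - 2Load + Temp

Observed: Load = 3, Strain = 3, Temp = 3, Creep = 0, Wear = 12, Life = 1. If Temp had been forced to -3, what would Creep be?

-6

The intervention breaks the incoming arrows to Temp: Temp := 3Load - Strain - 3 no longer applies, and Temp = -3.
Creep = Strain - 2Load + Temp  [with Strain=3, Load=3, Temp=-3]  = -6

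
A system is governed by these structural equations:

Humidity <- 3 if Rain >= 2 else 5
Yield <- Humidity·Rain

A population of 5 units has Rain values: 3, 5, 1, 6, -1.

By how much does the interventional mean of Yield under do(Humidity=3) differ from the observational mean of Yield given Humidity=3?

The intervention sets Humidity=3 in all 5 units regardless of Rain. Recomputing Yield per unit gives 9, 15, 3, 18, -3; average 8.4.
Observing Humidity=3 restricts to units where Humidity's equation naturally yields 3: Rain ∈ {3, 5, 6}. In that subpopulation Yield = 9, 15, 18, mean 14.
Difference = 8.4 − 14 = -5.6.

-5.6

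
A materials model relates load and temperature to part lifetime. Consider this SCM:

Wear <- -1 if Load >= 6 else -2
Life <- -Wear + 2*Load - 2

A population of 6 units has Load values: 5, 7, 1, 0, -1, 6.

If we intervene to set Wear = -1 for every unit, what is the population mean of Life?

5

do(Wear=-1) breaks Wear's dependence on Load. With Wear=-1 fixed, Life across the units is 9, 13, 1, -1, -3, 11, mean 5.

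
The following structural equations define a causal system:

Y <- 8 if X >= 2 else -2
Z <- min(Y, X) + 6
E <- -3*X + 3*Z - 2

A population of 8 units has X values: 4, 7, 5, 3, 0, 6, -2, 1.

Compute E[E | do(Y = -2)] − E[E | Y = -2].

-10

Under do(Y=-2), Y's equation is replaced by Y=-2 for every unit. Per-unit E: -2, -11, -5, 1, 10, -8, 16, 7. Mean = 1.
Conditioning on Y=-2 selects the 3 unit(s) with X ∈ {0, -2, 1}. Their E values: 10, 16, 7. Mean = 11.
Difference = 1 − 11 = -10.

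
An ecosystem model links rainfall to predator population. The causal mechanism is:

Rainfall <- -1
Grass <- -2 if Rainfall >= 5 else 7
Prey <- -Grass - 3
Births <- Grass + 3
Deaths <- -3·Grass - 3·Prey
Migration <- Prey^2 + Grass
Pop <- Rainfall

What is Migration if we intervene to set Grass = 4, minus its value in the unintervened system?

Under do(Grass=4), the mechanism Grass <- -2 if Rainfall >= 5 else 7 is discarded; Grass is fixed at 4.
Prey = -Grass - 3  [with Grass=4]  = -7
Migration = Prey^2 + Grass  [with Prey=-7, Grass=4]  = 53
Without intervention: Grass = -2 if Rainfall >= 5 else 7  [with Rainfall=-1]  = 7; Prey = -Grass - 3  [with Grass=7]  = -10; Migration = Prey^2 + Grass  [with Prey=-10, Grass=7]  = 107.
Change = 53 − 107 = -54.

-54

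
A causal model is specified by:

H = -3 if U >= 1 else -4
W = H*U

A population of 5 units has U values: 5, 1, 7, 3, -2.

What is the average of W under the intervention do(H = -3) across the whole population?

-8.4

Every unit gets H=-3 under the intervention. W values become -15, -3, -21, -9, 6; E[W|do(H=-3)] = -8.4.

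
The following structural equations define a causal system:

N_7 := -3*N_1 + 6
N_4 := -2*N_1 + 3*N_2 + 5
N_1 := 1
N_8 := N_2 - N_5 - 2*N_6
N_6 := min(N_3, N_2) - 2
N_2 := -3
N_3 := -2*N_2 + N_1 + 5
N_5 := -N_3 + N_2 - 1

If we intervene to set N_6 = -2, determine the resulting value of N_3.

12

do(N_6=-2) replaces the equation N_6 := min(N_3, N_2) - 2 with the constant N_6 = -2.
N_3 is not downstream of the intervention, so its value is determined by the original equations.
N_3 = -2*N_2 + N_1 + 5  [with N_2=-3, N_1=1]  = 12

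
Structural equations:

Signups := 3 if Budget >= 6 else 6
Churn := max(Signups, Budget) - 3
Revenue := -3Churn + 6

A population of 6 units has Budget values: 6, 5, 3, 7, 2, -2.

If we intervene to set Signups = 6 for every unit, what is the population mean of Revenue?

Under do(Signups=6), Signups's equation is replaced by Signups=6 for every unit. Per-unit Revenue: -3, -3, -3, -6, -3, -3. Mean = -3.5.

-3.5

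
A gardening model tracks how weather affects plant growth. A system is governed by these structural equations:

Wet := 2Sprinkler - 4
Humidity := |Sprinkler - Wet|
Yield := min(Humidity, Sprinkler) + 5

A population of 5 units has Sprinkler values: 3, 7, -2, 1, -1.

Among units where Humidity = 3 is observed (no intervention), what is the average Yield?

Observing Humidity=3 restricts to units where Humidity's equation naturally yields 3: Sprinkler ∈ {7, 1}. In that subpopulation Yield = 8, 6, mean 7.

7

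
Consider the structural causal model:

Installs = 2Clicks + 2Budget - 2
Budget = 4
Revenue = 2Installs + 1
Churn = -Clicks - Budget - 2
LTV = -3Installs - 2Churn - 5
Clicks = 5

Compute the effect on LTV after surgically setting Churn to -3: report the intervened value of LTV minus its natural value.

-16

Under do(Churn=-3), the mechanism Churn = -Clicks - Budget - 2 is discarded; Churn is fixed at -3.
Installs = 2Clicks + 2Budget - 2  [with Clicks=5, Budget=4]  = 16
LTV = -3Installs - 2Churn - 5  [with Installs=16, Churn=-3]  = -47
Without intervention: Installs = 2Clicks + 2Budget - 2  [with Clicks=5, Budget=4]  = 16; Churn = -Clicks - Budget - 2  [with Clicks=5, Budget=4]  = -11; LTV = -3Installs - 2Churn - 5  [with Installs=16, Churn=-11]  = -31.
Change = -47 − (-31) = -16.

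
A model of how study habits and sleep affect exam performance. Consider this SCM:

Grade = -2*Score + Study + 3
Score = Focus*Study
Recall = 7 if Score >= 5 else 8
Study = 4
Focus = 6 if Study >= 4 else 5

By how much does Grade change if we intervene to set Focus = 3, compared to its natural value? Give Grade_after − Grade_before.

do(Focus=3) replaces the equation Focus = 6 if Study >= 4 else 5 with the constant Focus = 3.
Score = Focus*Study  [with Focus=3, Study=4]  = 12
Grade = -2*Score + Study + 3  [with Score=12, Study=4]  = -17
Without intervention: Focus = 6 if Study >= 4 else 5  [with Study=4]  = 6; Score = Focus*Study  [with Focus=6, Study=4]  = 24; Grade = -2*Score + Study + 3  [with Score=24, Study=4]  = -41.
Change = -17 − (-41) = 24.

24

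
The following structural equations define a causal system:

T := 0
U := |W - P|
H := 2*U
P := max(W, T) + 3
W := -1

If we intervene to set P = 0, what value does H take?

do(P=0) replaces the equation P := max(W, T) + 3 with the constant P = 0.
U = |W - P|  [with W=-1, P=0]  = 1
H = 2*U  [with U=1]  = 2

2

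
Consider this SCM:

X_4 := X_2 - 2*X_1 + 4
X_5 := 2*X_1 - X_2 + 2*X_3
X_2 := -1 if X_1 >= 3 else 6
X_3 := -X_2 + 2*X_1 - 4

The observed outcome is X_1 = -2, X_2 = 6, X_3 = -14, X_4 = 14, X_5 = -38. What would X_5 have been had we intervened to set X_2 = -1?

-17

do(X_2=-1) replaces the equation X_2 := -1 if X_1 >= 3 else 6 with the constant X_2 = -1.
X_3 = -X_2 + 2*X_1 - 4  [with X_2=-1, X_1=-2]  = -7
X_5 = 2*X_1 - X_2 + 2*X_3  [with X_1=-2, X_2=-1, X_3=-7]  = -17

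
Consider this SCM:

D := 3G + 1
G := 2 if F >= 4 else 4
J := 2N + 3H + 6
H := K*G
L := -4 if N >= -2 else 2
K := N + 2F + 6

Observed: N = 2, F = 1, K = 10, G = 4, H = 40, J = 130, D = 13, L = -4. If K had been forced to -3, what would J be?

-26

The intervention breaks the incoming arrows to K: K := N + 2F + 6 no longer applies, and K = -3.
G = 2 if F >= 4 else 4  [with F=1]  = 4
H = K*G  [with K=-3, G=4]  = -12
J = 2N + 3H + 6  [with N=2, H=-12]  = -26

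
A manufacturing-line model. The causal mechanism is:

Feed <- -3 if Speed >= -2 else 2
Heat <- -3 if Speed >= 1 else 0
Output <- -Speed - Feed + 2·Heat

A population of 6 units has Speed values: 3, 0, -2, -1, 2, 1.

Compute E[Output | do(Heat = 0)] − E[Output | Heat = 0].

Every unit gets Heat=0 under the intervention. Output values become 0, 3, 5, 4, 1, 2; E[Output|do(Heat=0)] = 2.5.
Observing Heat=0 restricts to units where Heat's equation naturally yields 0: Speed ∈ {0, -2, -1}. In that subpopulation Output = 3, 5, 4, mean 4.
Difference = 2.5 − 4 = -1.5.

-1.5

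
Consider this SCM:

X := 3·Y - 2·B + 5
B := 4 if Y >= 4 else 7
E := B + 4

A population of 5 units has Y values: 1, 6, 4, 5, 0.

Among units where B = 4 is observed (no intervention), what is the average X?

12

E[X|B=4] averages over only the 3 units with B=4 (Y = 6, 4, 5): X = 15, 9, 12, mean 12.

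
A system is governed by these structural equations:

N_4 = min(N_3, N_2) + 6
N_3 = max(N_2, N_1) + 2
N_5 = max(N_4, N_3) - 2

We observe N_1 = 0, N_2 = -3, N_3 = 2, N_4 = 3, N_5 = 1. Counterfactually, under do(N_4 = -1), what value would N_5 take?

0

Intervening sets N_4 = -1 and removes its equation (N_4 = min(N_3, N_2) + 6).
N_3 = max(N_2, N_1) + 2  [with N_2=-3, N_1=0]  = 2
N_5 = max(N_4, N_3) - 2  [with N_4=-1, N_3=2]  = 0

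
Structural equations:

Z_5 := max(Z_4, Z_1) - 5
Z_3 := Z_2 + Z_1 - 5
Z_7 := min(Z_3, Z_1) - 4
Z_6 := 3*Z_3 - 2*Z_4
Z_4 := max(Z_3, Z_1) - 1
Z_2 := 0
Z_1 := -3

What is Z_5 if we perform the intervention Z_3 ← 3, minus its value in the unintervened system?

5

do(Z_3=3) replaces the equation Z_3 := Z_2 + Z_1 - 5 with the constant Z_3 = 3.
Z_4 = max(Z_3, Z_1) - 1  [with Z_3=3, Z_1=-3]  = 2
Z_5 = max(Z_4, Z_1) - 5  [with Z_4=2, Z_1=-3]  = -3
Without intervention: Z_3 = Z_2 + Z_1 - 5  [with Z_2=0, Z_1=-3]  = -8; Z_4 = max(Z_3, Z_1) - 1  [with Z_3=-8, Z_1=-3]  = -4; Z_5 = max(Z_4, Z_1) - 5  [with Z_4=-4, Z_1=-3]  = -8.
Change = -3 − (-8) = 5.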